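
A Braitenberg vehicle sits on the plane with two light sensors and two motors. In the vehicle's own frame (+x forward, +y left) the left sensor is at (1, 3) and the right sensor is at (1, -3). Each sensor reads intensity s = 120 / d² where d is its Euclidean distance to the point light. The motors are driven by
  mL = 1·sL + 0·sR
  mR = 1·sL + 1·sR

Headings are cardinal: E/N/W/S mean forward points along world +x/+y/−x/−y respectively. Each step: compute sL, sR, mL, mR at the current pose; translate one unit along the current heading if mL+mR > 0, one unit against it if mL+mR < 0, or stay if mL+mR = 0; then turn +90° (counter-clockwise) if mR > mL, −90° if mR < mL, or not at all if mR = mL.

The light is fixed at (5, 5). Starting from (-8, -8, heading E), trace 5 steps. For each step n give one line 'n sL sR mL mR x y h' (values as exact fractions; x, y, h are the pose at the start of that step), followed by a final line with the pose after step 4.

0 30/61 3/10 30/61 483/610 -8 -8 E
1 40/123 8/15 40/123 176/205 -7 -8 N
2 60/197 12/25 60/197 3864/4925 -7 -7 W
3 120/269 24/85 120/269 16656/22865 -8 -7 S
4 30/61 3/10 30/61 483/610 -8 -8 E
final -7 -8 N

n=0: pose=(-8,-8,E); sL=30/61, sR=3/10; mL=30/61, mR=483/610; mL+mR=783/610 → advance +1; mR−mL=3/10 → turn +1·90°
n=1: pose=(-7,-8,N); sL=40/123, sR=8/15; mL=40/123, mR=176/205; mL+mR=728/615 → advance +1; mR−mL=8/15 → turn +1·90°
n=2: pose=(-7,-7,W); sL=60/197, sR=12/25; mL=60/197, mR=3864/4925; mL+mR=5364/4925 → advance +1; mR−mL=12/25 → turn +1·90°
n=3: pose=(-8,-7,S); sL=120/269, sR=24/85; mL=120/269, mR=16656/22865; mL+mR=26856/22865 → advance +1; mR−mL=24/85 → turn +1·90°
n=4: pose=(-8,-8,E); sL=30/61, sR=3/10; mL=30/61, mR=483/610; mL+mR=783/610 → advance +1; mR−mL=3/10 → turn +1·90°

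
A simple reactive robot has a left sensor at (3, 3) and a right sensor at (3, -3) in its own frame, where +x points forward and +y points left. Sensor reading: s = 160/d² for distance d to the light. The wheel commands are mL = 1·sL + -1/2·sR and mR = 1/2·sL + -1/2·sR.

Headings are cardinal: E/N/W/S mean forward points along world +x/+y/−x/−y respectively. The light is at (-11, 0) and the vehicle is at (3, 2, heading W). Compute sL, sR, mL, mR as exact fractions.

80/61 80/73 3400/4453 480/4453

left sensor world pos  = (0, -1); dL² = 122
right sensor world pos = (0, 5); dR² = 146
sL = 160/122 = 80/61
sR = 160/146 = 80/73
mL = 1·sL + -1/2·sR = 3400/4453
mR = 1/2·sL + -1/2·sR = 480/4453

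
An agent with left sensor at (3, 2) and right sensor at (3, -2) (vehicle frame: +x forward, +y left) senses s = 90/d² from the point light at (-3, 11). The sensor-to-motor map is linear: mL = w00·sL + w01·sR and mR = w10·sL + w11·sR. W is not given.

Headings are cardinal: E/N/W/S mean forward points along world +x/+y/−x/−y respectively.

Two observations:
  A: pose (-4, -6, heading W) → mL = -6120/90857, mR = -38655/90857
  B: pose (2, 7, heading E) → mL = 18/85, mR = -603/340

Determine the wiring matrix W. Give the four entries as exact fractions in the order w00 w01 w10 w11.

obs A: pose=(-4,-6,W) → sL=90/377, sR=90/241, mL=-6120/90857, mR=-38655/90857
obs B: pose=(2,7,E) → sL=45/34, sR=9/10, mL=18/85, mR=-603/340
sensor matrix S = [[90/377, 90/241], [45/34, 9/10]]; det S = -431568/1544569
solve [mL_A; mL_B] = S·[w00; w01] and [mR_A; mR_B] = S·[w10; w11]:
  w00 = 1/2, w01 = -1/2, w10 = -1, w11 = -1/2

1/2 -1/2 -1 -1/2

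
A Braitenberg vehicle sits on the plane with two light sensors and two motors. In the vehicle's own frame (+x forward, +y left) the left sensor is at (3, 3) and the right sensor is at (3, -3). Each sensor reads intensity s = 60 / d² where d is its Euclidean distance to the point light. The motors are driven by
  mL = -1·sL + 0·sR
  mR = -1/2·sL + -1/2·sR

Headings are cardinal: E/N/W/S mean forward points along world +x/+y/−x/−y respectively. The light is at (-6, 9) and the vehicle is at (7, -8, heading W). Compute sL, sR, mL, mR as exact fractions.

left sensor world pos  = (4, -11); dL² = 500
right sensor world pos = (4, -5); dR² = 296
sL = 60/500 = 3/25
sR = 60/296 = 15/74
mL = -1·sL + 0·sR = -3/25
mR = -1/2·sL + -1/2·sR = -597/3700

3/25 15/74 -3/25 -597/3700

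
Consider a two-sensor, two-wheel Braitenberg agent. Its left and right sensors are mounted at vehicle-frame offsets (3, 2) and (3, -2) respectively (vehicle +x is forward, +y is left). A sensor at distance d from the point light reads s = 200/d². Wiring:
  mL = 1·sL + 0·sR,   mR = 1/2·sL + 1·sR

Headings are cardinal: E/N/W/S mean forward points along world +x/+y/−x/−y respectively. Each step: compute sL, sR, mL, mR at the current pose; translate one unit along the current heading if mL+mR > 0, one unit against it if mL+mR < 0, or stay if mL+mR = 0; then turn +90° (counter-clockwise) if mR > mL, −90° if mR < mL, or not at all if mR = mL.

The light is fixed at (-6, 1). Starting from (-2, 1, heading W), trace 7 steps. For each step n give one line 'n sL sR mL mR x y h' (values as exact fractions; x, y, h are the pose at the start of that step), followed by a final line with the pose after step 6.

0 40 40 40 60 -2 1 W
1 100/17 20 100/17 390/17 -3 1 S
2 200/37 40/9 200/37 2380/333 -3 0 E
3 25 5 25 35/2 -2 0 N
4 200/53 200/53 200/53 300/53 -2 1 E
5 100/9 100/29 100/9 2350/261 -1 1 N
6 200/73 40/13 200/73 4220/949 -1 2 E
final 0 2 N

n=0: pose=(-2,1,W); sL=40, sR=40; mL=40, mR=60; mL+mR=100 → advance +1; mR−mL=20 → turn +1·90°
n=1: pose=(-3,1,S); sL=100/17, sR=20; mL=100/17, mR=390/17; mL+mR=490/17 → advance +1; mR−mL=290/17 → turn +1·90°
n=2: pose=(-3,0,E); sL=200/37, sR=40/9; mL=200/37, mR=2380/333; mL+mR=4180/333 → advance +1; mR−mL=580/333 → turn +1·90°
n=3: pose=(-2,0,N); sL=25, sR=5; mL=25, mR=35/2; mL+mR=85/2 → advance +1; mR−mL=-15/2 → turn -1·90°
n=4: pose=(-2,1,E); sL=200/53, sR=200/53; mL=200/53, mR=300/53; mL+mR=500/53 → advance +1; mR−mL=100/53 → turn +1·90°
n=5: pose=(-1,1,N); sL=100/9, sR=100/29; mL=100/9, mR=2350/261; mL+mR=1750/87 → advance +1; mR−mL=-550/261 → turn -1·90°
n=6: pose=(-1,2,E); sL=200/73, sR=40/13; mL=200/73, mR=4220/949; mL+mR=6820/949 → advance +1; mR−mL=1620/949 → turn +1·90°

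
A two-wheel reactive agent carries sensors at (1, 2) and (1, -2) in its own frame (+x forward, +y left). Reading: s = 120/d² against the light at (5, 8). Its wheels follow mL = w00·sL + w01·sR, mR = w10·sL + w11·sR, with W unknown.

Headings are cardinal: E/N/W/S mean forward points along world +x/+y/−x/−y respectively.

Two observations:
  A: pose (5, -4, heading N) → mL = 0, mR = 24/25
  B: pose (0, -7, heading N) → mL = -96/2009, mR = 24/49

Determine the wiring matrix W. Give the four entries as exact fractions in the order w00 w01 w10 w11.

obs A: pose=(5,-4,N) → sL=24/25, sR=24/25, mL=0, mR=24/25
obs B: pose=(0,-7,N) → sL=24/49, sR=24/41, mL=-96/2009, mR=24/49
sensor matrix S = [[24/25, 24/25], [24/49, 24/41]]; det S = 4608/50225
solve [mL_A; mL_B] = S·[w00; w01] and [mR_A; mR_B] = S·[w10; w11]:
  w00 = 1/2, w01 = -1/2, w10 = 1, w11 = 0

1/2 -1/2 1 0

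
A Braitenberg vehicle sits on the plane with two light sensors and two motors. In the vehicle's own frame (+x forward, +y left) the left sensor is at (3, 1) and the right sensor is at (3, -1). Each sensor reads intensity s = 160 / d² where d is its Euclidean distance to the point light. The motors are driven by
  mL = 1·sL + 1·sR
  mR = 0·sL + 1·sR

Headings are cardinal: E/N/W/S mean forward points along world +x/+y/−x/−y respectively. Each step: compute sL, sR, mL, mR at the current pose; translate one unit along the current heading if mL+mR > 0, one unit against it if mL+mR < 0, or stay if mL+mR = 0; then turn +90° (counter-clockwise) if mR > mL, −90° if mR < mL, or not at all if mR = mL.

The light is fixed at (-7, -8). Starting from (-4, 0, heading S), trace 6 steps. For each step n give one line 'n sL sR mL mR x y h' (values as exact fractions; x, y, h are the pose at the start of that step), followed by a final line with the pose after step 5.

0 160/41 160/29 11200/1189 160/29 -4 0 S
1 40/9 5/2 125/18 5/2 -4 -1 W
2 160/101 160/109 33600/11009 160/109 -5 -1 N
3 80/53 80/37 7200/1961 80/37 -5 0 E
4 160/41 160/29 11200/1189 160/29 -4 0 S
5 40/9 5/2 125/18 5/2 -4 -1 W
final -5 -1 N

n=0: pose=(-4,0,S); sL=160/41, sR=160/29; mL=11200/1189, mR=160/29; mL+mR=17760/1189 → advance +1; mR−mL=-160/41 → turn -1·90°
n=1: pose=(-4,-1,W); sL=40/9, sR=5/2; mL=125/18, mR=5/2; mL+mR=85/9 → advance +1; mR−mL=-40/9 → turn -1·90°
n=2: pose=(-5,-1,N); sL=160/101, sR=160/109; mL=33600/11009, mR=160/109; mL+mR=49760/11009 → advance +1; mR−mL=-160/101 → turn -1·90°
n=3: pose=(-5,0,E); sL=80/53, sR=80/37; mL=7200/1961, mR=80/37; mL+mR=11440/1961 → advance +1; mR−mL=-80/53 → turn -1·90°
n=4: pose=(-4,0,S); sL=160/41, sR=160/29; mL=11200/1189, mR=160/29; mL+mR=17760/1189 → advance +1; mR−mL=-160/41 → turn -1·90°
n=5: pose=(-4,-1,W); sL=40/9, sR=5/2; mL=125/18, mR=5/2; mL+mR=85/9 → advance +1; mR−mL=-40/9 → turn -1·90°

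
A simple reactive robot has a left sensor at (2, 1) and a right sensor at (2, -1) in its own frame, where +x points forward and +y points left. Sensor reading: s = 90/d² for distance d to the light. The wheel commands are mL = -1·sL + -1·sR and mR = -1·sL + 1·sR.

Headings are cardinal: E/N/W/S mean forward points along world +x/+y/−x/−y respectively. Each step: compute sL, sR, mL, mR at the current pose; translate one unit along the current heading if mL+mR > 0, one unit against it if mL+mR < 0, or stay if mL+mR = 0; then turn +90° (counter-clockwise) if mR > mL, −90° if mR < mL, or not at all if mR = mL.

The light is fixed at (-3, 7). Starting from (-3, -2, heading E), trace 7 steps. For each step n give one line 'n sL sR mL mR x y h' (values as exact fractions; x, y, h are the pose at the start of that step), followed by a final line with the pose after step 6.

n=0: pose=(-3,-2,E); sL=45/34, sR=45/52; mL=-1935/884, mR=-405/884; mL+mR=-45/17 → advance -1; mR−mL=45/26 → turn +1·90°
n=1: pose=(-4,-2,N); sL=90/53, sR=90/49; mL=-9180/2597, mR=360/2597; mL+mR=-180/53 → advance -1; mR−mL=180/49 → turn +1·90°
n=2: pose=(-4,-3,W); sL=9/13, sR=1; mL=-22/13, mR=4/13; mL+mR=-18/13 → advance -1; mR−mL=2 → turn +1·90°
n=3: pose=(-3,-3,S); sL=18/29, sR=18/29; mL=-36/29, mR=0; mL+mR=-36/29 → advance -1; mR−mL=36/29 → turn +1·90°
n=4: pose=(-3,-2,E); sL=45/34, sR=45/52; mL=-1935/884, mR=-405/884; mL+mR=-45/17 → advance -1; mR−mL=45/26 → turn +1·90°
n=5: pose=(-4,-2,N); sL=90/53, sR=90/49; mL=-9180/2597, mR=360/2597; mL+mR=-180/53 → advance -1; mR−mL=180/49 → turn +1·90°
n=6: pose=(-4,-3,W); sL=9/13, sR=1; mL=-22/13, mR=4/13; mL+mR=-18/13 → advance -1; mR−mL=2 → turn +1·90°

0 45/34 45/52 -1935/884 -405/884 -3 -2 E
1 90/53 90/49 -9180/2597 360/2597 -4 -2 N
2 9/13 1 -22/13 4/13 -4 -3 W
3 18/29 18/29 -36/29 0 -3 -3 S
4 45/34 45/52 -1935/884 -405/884 -3 -2 E
5 90/53 90/49 -9180/2597 360/2597 -4 -2 N
6 9/13 1 -22/13 4/13 -4 -3 W
final -3 -3 S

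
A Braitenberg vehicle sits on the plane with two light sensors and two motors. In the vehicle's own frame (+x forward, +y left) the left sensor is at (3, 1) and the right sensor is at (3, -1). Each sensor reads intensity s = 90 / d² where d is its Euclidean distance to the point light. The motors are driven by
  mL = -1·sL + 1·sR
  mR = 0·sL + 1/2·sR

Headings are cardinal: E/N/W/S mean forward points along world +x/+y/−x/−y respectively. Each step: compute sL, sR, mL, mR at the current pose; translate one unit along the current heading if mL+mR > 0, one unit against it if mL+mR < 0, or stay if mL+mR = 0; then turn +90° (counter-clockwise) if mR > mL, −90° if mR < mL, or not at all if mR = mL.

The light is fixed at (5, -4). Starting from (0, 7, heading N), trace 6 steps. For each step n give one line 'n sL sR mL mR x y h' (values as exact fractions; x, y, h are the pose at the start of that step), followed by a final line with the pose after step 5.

n=0: pose=(0,7,N); sL=45/116, sR=45/106; mL=225/6148, mR=45/212; mL+mR=765/3074 → advance +1; mR−mL=270/1537 → turn +1·90°
n=1: pose=(0,8,W); sL=18/37, sR=90/233; mL=-864/8621, mR=45/233; mL+mR=801/8621 → advance +1; mR−mL=2529/8621 → turn +1·90°
n=2: pose=(-1,8,S); sL=45/53, sR=9/13; mL=-108/689, mR=9/26; mL+mR=261/1378 → advance +1; mR−mL=693/1378 → turn +1·90°
n=3: pose=(-1,7,E); sL=10/17, sR=90/109; mL=440/1853, mR=45/109; mL+mR=1205/1853 → advance +1; mR−mL=325/1853 → turn +1·90°
n=4: pose=(0,7,N); sL=45/116, sR=45/106; mL=225/6148, mR=45/212; mL+mR=765/3074 → advance +1; mR−mL=270/1537 → turn +1·90°
n=5: pose=(0,8,W); sL=18/37, sR=90/233; mL=-864/8621, mR=45/233; mL+mR=801/8621 → advance +1; mR−mL=2529/8621 → turn +1·90°

0 45/116 45/106 225/6148 45/212 0 7 N
1 18/37 90/233 -864/8621 45/233 0 8 W
2 45/53 9/13 -108/689 9/26 -1 8 S
3 10/17 90/109 440/1853 45/109 -1 7 E
4 45/116 45/106 225/6148 45/212 0 7 N
5 18/37 90/233 -864/8621 45/233 0 8 W
final -1 8 S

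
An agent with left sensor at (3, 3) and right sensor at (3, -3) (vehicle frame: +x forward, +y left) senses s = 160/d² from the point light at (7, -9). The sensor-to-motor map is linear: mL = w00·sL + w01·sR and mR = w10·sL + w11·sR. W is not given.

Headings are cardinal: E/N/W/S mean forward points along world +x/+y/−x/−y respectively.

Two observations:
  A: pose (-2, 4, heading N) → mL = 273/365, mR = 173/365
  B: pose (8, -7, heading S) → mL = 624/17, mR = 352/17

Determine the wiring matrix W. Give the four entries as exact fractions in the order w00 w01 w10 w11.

obs A: pose=(-2,4,N) → sL=2/5, sR=40/73, mL=273/365, mR=173/365
obs B: pose=(8,-7,S) → sL=160/17, sR=32, mL=624/17, mR=352/17
sensor matrix S = [[2/5, 40/73], [160/17, 32]]; det S = 47424/6205
solve [mL_A; mL_B] = S·[w00; w01] and [mR_A; mR_B] = S·[w10; w11]:
  w00 = 1/2, w01 = 1, w10 = 1/2, w11 = 1/2

1/2 1 1/2 1/2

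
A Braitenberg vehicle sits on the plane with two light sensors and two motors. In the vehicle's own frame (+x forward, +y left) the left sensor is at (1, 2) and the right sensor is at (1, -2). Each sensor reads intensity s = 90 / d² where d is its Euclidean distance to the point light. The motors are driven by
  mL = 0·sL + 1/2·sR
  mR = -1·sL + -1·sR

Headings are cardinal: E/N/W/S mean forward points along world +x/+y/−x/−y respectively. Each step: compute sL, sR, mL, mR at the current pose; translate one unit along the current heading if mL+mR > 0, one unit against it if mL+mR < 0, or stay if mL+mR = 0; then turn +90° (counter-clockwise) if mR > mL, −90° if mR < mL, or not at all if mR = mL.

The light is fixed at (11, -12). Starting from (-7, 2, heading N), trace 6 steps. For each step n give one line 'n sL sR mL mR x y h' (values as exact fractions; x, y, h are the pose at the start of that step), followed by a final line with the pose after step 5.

n=0: pose=(-7,2,N); sL=18/125, sR=90/481; mL=45/481, mR=-19908/60125; mL+mR=-14283/60125 → advance -1; mR−mL=-25533/60125 → turn -1·90°
n=1: pose=(-7,1,E); sL=45/257, sR=9/41; mL=9/82, mR=-4158/10537; mL+mR=-6003/21074 → advance -1; mR−mL=-10629/21074 → turn -1·90°
n=2: pose=(-8,1,S); sL=90/433, sR=2/13; mL=1/13, mR=-2036/5629; mL+mR=-1603/5629 → advance -1; mR−mL=-2469/5629 → turn -1·90°
n=3: pose=(-8,2,W); sL=45/272, sR=45/328; mL=45/656, mR=-3375/11152; mL+mR=-1305/5576 → advance -1; mR−mL=-1035/2788 → turn -1·90°
n=4: pose=(-7,2,N); sL=18/125, sR=90/481; mL=45/481, mR=-19908/60125; mL+mR=-14283/60125 → advance -1; mR−mL=-25533/60125 → turn -1·90°
n=5: pose=(-7,1,E); sL=45/257, sR=9/41; mL=9/82, mR=-4158/10537; mL+mR=-6003/21074 → advance -1; mR−mL=-10629/21074 → turn -1·90°

0 18/125 90/481 45/481 -19908/60125 -7 2 N
1 45/257 9/41 9/82 -4158/10537 -7 1 E
2 90/433 2/13 1/13 -2036/5629 -8 1 S
3 45/272 45/328 45/656 -3375/11152 -8 2 W
4 18/125 90/481 45/481 -19908/60125 -7 2 N
5 45/257 9/41 9/82 -4158/10537 -7 1 E
final -8 1 S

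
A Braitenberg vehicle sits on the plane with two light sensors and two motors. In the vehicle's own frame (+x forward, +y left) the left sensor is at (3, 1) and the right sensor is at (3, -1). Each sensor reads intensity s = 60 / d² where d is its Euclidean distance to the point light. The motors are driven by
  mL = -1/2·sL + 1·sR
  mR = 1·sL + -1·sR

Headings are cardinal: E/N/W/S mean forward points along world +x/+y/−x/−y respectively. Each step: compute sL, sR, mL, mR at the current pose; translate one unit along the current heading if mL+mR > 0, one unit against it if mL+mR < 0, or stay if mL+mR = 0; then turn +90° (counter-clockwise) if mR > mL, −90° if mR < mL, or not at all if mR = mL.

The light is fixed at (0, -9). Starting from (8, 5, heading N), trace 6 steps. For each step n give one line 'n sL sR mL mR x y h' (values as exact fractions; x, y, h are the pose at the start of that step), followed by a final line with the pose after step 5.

n=0: pose=(8,5,N); sL=30/169, sR=6/37; mL=459/6253, mR=96/6253; mL+mR=15/169 → advance +1; mR−mL=-363/6253 → turn -1·90°
n=1: pose=(8,6,E); sL=60/377, sR=60/317; mL=13110/119509, mR=-3600/119509; mL+mR=30/377 → advance +1; mR−mL=-16710/119509 → turn -1·90°
n=2: pose=(9,6,S); sL=15/61, sR=15/52; mL=525/3172, mR=-135/3172; mL+mR=15/122 → advance +1; mR−mL=-165/793 → turn -1·90°
n=3: pose=(9,5,W); sL=12/41, sR=20/87; mL=298/3567, mR=224/3567; mL+mR=6/41 → advance +1; mR−mL=-74/3567 → turn -1·90°
n=4: pose=(8,5,N); sL=30/169, sR=6/37; mL=459/6253, mR=96/6253; mL+mR=15/169 → advance +1; mR−mL=-363/6253 → turn -1·90°
n=5: pose=(8,6,E); sL=60/377, sR=60/317; mL=13110/119509, mR=-3600/119509; mL+mR=30/377 → advance +1; mR−mL=-16710/119509 → turn -1·90°

0 30/169 6/37 459/6253 96/6253 8 5 N
1 60/377 60/317 13110/119509 -3600/119509 8 6 E
2 15/61 15/52 525/3172 -135/3172 9 6 S
3 12/41 20/87 298/3567 224/3567 9 5 W
4 30/169 6/37 459/6253 96/6253 8 5 N
5 60/377 60/317 13110/119509 -3600/119509 8 6 E
final 9 6 S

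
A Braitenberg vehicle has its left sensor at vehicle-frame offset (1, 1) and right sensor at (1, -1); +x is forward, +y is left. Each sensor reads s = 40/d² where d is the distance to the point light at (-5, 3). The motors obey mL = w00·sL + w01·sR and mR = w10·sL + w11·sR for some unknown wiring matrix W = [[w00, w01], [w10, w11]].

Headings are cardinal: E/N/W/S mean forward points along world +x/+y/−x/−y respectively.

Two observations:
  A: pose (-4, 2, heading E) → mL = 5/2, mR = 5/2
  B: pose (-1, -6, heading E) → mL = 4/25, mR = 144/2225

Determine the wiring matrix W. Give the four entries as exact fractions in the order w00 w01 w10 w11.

obs A: pose=(-4,2,E) → sL=10, sR=5, mL=5/2, mR=5/2
obs B: pose=(-1,-6,E) → sL=40/89, sR=8/25, mL=4/25, mR=144/2225
sensor matrix S = [[10, 5], [40/89, 8/25]]; det S = 424/445
solve [mL_A; mL_B] = S·[w00; w01] and [mR_A; mR_B] = S·[w10; w11]:
  w00 = 0, w01 = 1/2, w10 = 1/2, w11 = -1/2

0 1/2 1/2 -1/2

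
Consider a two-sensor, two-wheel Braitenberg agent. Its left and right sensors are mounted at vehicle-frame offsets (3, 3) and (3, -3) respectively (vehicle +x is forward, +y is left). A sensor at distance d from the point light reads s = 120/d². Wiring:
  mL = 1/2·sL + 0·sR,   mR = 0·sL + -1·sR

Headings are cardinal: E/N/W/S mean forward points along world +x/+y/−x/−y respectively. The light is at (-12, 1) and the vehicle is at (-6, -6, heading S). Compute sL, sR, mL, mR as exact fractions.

120/181 120/109 60/181 -120/109

left sensor world pos  = (-3, -9); dL² = 181
right sensor world pos = (-9, -9); dR² = 109
sL = 120/181 = 120/181
sR = 120/109 = 120/109
mL = 1/2·sL + 0·sR = 60/181
mR = 0·sL + -1·sR = -120/109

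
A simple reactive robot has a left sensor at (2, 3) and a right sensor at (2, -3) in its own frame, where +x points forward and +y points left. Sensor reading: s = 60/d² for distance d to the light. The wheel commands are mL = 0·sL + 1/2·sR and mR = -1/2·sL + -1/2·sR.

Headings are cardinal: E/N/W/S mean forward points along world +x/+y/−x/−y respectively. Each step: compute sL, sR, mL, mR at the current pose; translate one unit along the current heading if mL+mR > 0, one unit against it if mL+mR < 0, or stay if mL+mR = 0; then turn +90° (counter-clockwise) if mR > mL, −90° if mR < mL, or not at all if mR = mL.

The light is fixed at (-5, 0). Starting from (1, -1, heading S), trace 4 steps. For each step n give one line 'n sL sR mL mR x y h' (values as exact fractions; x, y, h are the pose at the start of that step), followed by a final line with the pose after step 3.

0 2/3 10/3 5/3 -2 1 -1 S
1 12/5 12/5 6/5 -12/5 1 0 W
2 3 15/26 15/52 -93/52 2 0 N
3 12/17 60/97 30/97 -1092/1649 2 -1 E
final 1 -1 S

n=0: pose=(1,-1,S); sL=2/3, sR=10/3; mL=5/3, mR=-2; mL+mR=-1/3 → advance -1; mR−mL=-11/3 → turn -1·90°
n=1: pose=(1,0,W); sL=12/5, sR=12/5; mL=6/5, mR=-12/5; mL+mR=-6/5 → advance -1; mR−mL=-18/5 → turn -1·90°
n=2: pose=(2,0,N); sL=3, sR=15/26; mL=15/52, mR=-93/52; mL+mR=-3/2 → advance -1; mR−mL=-27/13 → turn -1·90°
n=3: pose=(2,-1,E); sL=12/17, sR=60/97; mL=30/97, mR=-1092/1649; mL+mR=-6/17 → advance -1; mR−mL=-1602/1649 → turn -1·90°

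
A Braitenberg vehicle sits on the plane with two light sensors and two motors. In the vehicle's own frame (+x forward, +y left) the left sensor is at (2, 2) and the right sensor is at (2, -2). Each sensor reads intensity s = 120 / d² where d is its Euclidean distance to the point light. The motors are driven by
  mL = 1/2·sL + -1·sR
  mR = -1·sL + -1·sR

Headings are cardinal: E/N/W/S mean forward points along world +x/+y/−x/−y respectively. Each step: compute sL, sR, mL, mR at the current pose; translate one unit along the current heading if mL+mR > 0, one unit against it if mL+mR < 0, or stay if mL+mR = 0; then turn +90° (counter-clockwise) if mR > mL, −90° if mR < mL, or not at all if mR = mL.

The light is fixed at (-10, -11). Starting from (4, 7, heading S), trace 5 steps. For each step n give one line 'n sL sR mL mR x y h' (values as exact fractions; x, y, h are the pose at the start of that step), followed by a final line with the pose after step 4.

0 15/64 3/10 -117/640 -171/320 4 7 S
1 120/433 8/39 -1124/16887 -8144/16887 4 8 W
2 12/61 12/73 -294/4453 -1608/4453 5 8 N
3 120/689 24/109 -9996/75101 -29616/75101 5 7 E
4 15/64 3/10 -117/640 -171/320 4 7 S
final 4 8 W

n=0: pose=(4,7,S); sL=15/64, sR=3/10; mL=-117/640, mR=-171/320; mL+mR=-459/640 → advance -1; mR−mL=-45/128 → turn -1·90°
n=1: pose=(4,8,W); sL=120/433, sR=8/39; mL=-1124/16887, mR=-8144/16887; mL+mR=-9268/16887 → advance -1; mR−mL=-180/433 → turn -1·90°
n=2: pose=(5,8,N); sL=12/61, sR=12/73; mL=-294/4453, mR=-1608/4453; mL+mR=-1902/4453 → advance -1; mR−mL=-18/61 → turn -1·90°
n=3: pose=(5,7,E); sL=120/689, sR=24/109; mL=-9996/75101, mR=-29616/75101; mL+mR=-39612/75101 → advance -1; mR−mL=-180/689 → turn -1·90°
n=4: pose=(4,7,S); sL=15/64, sR=3/10; mL=-117/640, mR=-171/320; mL+mR=-459/640 → advance -1; mR−mL=-45/128 → turn -1·90°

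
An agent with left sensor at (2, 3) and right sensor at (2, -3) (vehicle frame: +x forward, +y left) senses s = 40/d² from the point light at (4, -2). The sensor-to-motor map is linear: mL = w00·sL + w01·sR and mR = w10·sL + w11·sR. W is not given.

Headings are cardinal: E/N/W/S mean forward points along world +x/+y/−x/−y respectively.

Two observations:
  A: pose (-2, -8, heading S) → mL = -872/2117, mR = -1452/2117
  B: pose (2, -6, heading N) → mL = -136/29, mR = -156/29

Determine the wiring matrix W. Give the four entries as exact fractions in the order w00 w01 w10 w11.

-1/2 -1/2 -1 -1/2

obs A: pose=(-2,-8,S) → sL=40/73, sR=8/29, mL=-872/2117, mR=-1452/2117
obs B: pose=(2,-6,N) → sL=40/29, sR=8, mL=-136/29, mR=-156/29
sensor matrix S = [[40/73, 8/29], [40/29, 8]]; det S = 245760/61393
solve [mL_A; mL_B] = S·[w00; w01] and [mR_A; mR_B] = S·[w10; w11]:
  w00 = -1/2, w01 = -1/2, w10 = -1, w11 = -1/2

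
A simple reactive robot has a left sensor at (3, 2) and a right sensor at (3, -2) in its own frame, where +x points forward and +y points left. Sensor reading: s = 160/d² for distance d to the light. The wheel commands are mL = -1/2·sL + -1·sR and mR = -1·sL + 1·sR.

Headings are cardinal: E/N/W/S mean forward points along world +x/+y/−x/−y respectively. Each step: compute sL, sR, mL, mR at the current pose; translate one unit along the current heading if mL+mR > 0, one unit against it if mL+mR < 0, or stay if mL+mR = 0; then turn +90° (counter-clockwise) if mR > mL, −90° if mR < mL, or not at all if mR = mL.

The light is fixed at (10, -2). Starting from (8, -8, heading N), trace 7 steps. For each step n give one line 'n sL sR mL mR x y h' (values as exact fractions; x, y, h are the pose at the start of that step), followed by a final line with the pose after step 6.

0 32/5 160/9 -944/45 512/45 8 -8 N
1 80/53 16/5 -1048/265 448/265 8 -9 W
2 160/101 160/109 -24880/11009 -1280/11009 9 -9 S
3 8 40/17 -108/17 -96/17 9 -8 E
4 32/5 160/9 -944/45 512/45 8 -8 N
5 80/53 16/5 -1048/265 448/265 8 -9 W
6 160/101 160/109 -24880/11009 -1280/11009 9 -9 S
final 9 -8 E

n=0: pose=(8,-8,N); sL=32/5, sR=160/9; mL=-944/45, mR=512/45; mL+mR=-48/5 → advance -1; mR−mL=1456/45 → turn +1·90°
n=1: pose=(8,-9,W); sL=80/53, sR=16/5; mL=-1048/265, mR=448/265; mL+mR=-120/53 → advance -1; mR−mL=1496/265 → turn +1·90°
n=2: pose=(9,-9,S); sL=160/101, sR=160/109; mL=-24880/11009, mR=-1280/11009; mL+mR=-240/101 → advance -1; mR−mL=23600/11009 → turn +1·90°
n=3: pose=(9,-8,E); sL=8, sR=40/17; mL=-108/17, mR=-96/17; mL+mR=-12 → advance -1; mR−mL=12/17 → turn +1·90°
n=4: pose=(8,-8,N); sL=32/5, sR=160/9; mL=-944/45, mR=512/45; mL+mR=-48/5 → advance -1; mR−mL=1456/45 → turn +1·90°
n=5: pose=(8,-9,W); sL=80/53, sR=16/5; mL=-1048/265, mR=448/265; mL+mR=-120/53 → advance -1; mR−mL=1496/265 → turn +1·90°
n=6: pose=(9,-9,S); sL=160/101, sR=160/109; mL=-24880/11009, mR=-1280/11009; mL+mR=-240/101 → advance -1; mR−mL=23600/11009 → turn +1·90°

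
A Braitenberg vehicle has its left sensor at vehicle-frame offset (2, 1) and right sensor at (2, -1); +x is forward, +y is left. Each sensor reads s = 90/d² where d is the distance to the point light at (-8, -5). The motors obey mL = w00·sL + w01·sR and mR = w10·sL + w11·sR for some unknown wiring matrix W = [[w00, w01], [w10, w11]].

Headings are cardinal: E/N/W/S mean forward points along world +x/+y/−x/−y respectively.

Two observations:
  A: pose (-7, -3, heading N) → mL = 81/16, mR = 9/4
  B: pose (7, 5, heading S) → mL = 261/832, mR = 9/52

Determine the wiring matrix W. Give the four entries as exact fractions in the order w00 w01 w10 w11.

1/2 1/2 0 1/2

obs A: pose=(-7,-3,N) → sL=45/8, sR=9/2, mL=81/16, mR=9/4
obs B: pose=(7,5,S) → sL=9/32, sR=9/26, mL=261/832, mR=9/52
sensor matrix S = [[45/8, 9/2], [9/32, 9/26]]; det S = 567/832
solve [mL_A; mL_B] = S·[w00; w01] and [mR_A; mR_B] = S·[w10; w11]:
  w00 = 1/2, w01 = 1/2, w10 = 0, w11 = 1/2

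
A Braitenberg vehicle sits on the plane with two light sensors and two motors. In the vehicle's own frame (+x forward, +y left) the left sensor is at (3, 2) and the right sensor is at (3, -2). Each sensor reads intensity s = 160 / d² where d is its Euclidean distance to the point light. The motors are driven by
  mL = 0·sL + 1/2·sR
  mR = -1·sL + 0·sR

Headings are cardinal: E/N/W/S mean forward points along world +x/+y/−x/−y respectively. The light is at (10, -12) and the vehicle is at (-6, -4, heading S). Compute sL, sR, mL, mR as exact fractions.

left sensor world pos  = (-4, -7); dL² = 221
right sensor world pos = (-8, -7); dR² = 349
sL = 160/221 = 160/221
sR = 160/349 = 160/349
mL = 0·sL + 1/2·sR = 80/349
mR = -1·sL + 0·sR = -160/221

160/221 160/349 80/349 -160/221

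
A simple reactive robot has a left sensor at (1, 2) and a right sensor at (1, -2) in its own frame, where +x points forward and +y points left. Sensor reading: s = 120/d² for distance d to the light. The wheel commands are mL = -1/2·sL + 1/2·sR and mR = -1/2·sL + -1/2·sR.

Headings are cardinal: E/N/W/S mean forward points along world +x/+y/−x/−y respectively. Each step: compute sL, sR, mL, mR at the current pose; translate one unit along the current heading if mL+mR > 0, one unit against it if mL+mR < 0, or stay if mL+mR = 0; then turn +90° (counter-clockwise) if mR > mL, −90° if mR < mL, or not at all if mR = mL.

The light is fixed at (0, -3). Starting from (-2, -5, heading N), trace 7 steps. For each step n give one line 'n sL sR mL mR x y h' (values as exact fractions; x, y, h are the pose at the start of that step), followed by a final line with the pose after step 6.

0 120/17 120 960/17 -1080/17 -2 -5 N
1 60 60/13 -360/13 -420/13 -2 -6 E
2 120/17 120/41 -1440/697 -3480/697 -3 -6 S
3 15/4 15/2 15/8 -45/8 -3 -5 W
4 120/17 120 960/17 -1080/17 -2 -5 N
5 60 60/13 -360/13 -420/13 -2 -6 E
6 120/17 120/41 -1440/697 -3480/697 -3 -6 S
final -3 -5 W

n=0: pose=(-2,-5,N); sL=120/17, sR=120; mL=960/17, mR=-1080/17; mL+mR=-120/17 → advance -1; mR−mL=-120 → turn -1·90°
n=1: pose=(-2,-6,E); sL=60, sR=60/13; mL=-360/13, mR=-420/13; mL+mR=-60 → advance -1; mR−mL=-60/13 → turn -1·90°
n=2: pose=(-3,-6,S); sL=120/17, sR=120/41; mL=-1440/697, mR=-3480/697; mL+mR=-120/17 → advance -1; mR−mL=-120/41 → turn -1·90°
n=3: pose=(-3,-5,W); sL=15/4, sR=15/2; mL=15/8, mR=-45/8; mL+mR=-15/4 → advance -1; mR−mL=-15/2 → turn -1·90°
n=4: pose=(-2,-5,N); sL=120/17, sR=120; mL=960/17, mR=-1080/17; mL+mR=-120/17 → advance -1; mR−mL=-120 → turn -1·90°
n=5: pose=(-2,-6,E); sL=60, sR=60/13; mL=-360/13, mR=-420/13; mL+mR=-60 → advance -1; mR−mL=-60/13 → turn -1·90°
n=6: pose=(-3,-6,S); sL=120/17, sR=120/41; mL=-1440/697, mR=-3480/697; mL+mR=-120/17 → advance -1; mR−mL=-120/41 → turn -1·90°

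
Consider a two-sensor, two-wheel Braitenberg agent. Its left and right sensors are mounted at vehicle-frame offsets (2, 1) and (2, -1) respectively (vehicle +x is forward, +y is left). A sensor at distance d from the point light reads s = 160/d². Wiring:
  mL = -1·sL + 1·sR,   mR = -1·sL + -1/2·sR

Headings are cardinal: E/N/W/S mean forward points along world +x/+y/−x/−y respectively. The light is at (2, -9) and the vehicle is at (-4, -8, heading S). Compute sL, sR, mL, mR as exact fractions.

80/13 16/5 -192/65 -504/65

left sensor world pos  = (-3, -10); dL² = 26
right sensor world pos = (-5, -10); dR² = 50
sL = 160/26 = 80/13
sR = 160/50 = 16/5
mL = -1·sL + 1·sR = -192/65
mR = -1·sL + -1/2·sR = -504/65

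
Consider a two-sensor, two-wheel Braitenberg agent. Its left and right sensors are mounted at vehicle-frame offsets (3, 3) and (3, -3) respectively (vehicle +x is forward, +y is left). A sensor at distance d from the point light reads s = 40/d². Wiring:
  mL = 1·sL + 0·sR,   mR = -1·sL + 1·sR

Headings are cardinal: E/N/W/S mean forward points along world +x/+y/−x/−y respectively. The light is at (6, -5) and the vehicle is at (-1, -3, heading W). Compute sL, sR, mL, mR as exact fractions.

left sensor world pos  = (-4, -6); dL² = 101
right sensor world pos = (-4, 0); dR² = 125
sL = 40/101 = 40/101
sR = 40/125 = 8/25
mL = 1·sL + 0·sR = 40/101
mR = -1·sL + 1·sR = -192/2525

40/101 8/25 40/101 -192/2525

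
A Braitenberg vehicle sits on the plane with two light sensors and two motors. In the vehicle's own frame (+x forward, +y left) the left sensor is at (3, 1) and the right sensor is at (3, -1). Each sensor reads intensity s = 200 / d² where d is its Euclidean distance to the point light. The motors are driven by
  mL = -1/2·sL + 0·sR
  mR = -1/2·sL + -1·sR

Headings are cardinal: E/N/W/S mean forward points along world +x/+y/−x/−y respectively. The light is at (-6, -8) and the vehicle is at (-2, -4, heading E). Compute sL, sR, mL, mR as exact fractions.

left sensor world pos  = (1, -3); dL² = 74
right sensor world pos = (1, -5); dR² = 58
sL = 200/74 = 100/37
sR = 200/58 = 100/29
mL = -1/2·sL + 0·sR = -50/37
mR = -1/2·sL + -1·sR = -5150/1073

100/37 100/29 -50/37 -5150/1073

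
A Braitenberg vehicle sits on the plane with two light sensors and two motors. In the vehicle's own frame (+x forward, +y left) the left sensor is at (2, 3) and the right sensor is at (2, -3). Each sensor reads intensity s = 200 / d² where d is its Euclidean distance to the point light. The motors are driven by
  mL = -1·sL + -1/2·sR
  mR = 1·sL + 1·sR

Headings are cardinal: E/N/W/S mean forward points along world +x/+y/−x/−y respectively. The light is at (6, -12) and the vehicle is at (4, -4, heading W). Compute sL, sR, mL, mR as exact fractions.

200/41 200/137 -31500/5617 35600/5617

left sensor world pos  = (2, -7); dL² = 41
right sensor world pos = (2, -1); dR² = 137
sL = 200/41 = 200/41
sR = 200/137 = 200/137
mL = -1·sL + -1/2·sR = -31500/5617
mR = 1·sL + 1·sR = 35600/5617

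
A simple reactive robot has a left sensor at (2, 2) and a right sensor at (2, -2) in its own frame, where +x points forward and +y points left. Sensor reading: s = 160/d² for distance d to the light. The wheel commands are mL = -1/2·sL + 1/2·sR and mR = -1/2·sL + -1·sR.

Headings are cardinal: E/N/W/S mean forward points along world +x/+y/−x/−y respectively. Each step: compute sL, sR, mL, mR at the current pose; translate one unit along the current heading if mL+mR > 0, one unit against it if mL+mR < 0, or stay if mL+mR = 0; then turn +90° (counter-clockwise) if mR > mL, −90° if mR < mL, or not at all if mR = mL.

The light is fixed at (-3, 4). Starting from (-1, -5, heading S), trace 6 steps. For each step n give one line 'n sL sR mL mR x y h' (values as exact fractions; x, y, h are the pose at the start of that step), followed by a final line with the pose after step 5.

0 160/137 160/121 1280/16577 -31600/16577 -1 -5 S
1 8/5 40/9 64/45 -236/45 -1 -4 W
2 160/37 160/61 -1920/2257 -10800/2257 0 -4 N
3 80/37 80/73 -1440/2701 -5880/2701 0 -5 E
4 160/137 160/121 1280/16577 -31600/16577 -1 -5 S
5 8/5 40/9 64/45 -236/45 -1 -4 W
final 0 -4 N

n=0: pose=(-1,-5,S); sL=160/137, sR=160/121; mL=1280/16577, mR=-31600/16577; mL+mR=-30320/16577 → advance -1; mR−mL=-240/121 → turn -1·90°
n=1: pose=(-1,-4,W); sL=8/5, sR=40/9; mL=64/45, mR=-236/45; mL+mR=-172/45 → advance -1; mR−mL=-20/3 → turn -1·90°
n=2: pose=(0,-4,N); sL=160/37, sR=160/61; mL=-1920/2257, mR=-10800/2257; mL+mR=-12720/2257 → advance -1; mR−mL=-240/61 → turn -1·90°
n=3: pose=(0,-5,E); sL=80/37, sR=80/73; mL=-1440/2701, mR=-5880/2701; mL+mR=-7320/2701 → advance -1; mR−mL=-120/73 → turn -1·90°
n=4: pose=(-1,-5,S); sL=160/137, sR=160/121; mL=1280/16577, mR=-31600/16577; mL+mR=-30320/16577 → advance -1; mR−mL=-240/121 → turn -1·90°
n=5: pose=(-1,-4,W); sL=8/5, sR=40/9; mL=64/45, mR=-236/45; mL+mR=-172/45 → advance -1; mR−mL=-20/3 → turn -1·90°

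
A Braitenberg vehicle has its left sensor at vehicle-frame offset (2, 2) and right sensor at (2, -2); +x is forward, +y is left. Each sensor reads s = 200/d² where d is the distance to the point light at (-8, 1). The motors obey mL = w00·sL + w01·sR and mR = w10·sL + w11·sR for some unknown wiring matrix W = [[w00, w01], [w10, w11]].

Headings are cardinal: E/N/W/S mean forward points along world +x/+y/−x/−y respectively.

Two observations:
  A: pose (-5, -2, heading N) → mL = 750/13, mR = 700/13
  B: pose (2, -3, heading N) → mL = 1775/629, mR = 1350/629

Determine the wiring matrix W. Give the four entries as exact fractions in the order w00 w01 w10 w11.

1/2 1 1/2 1/2

obs A: pose=(-5,-2,N) → sL=100, sR=100/13, mL=750/13, mR=700/13
obs B: pose=(2,-3,N) → sL=50/17, sR=50/37, mL=1775/629, mR=1350/629
sensor matrix S = [[100, 100/13], [50/17, 50/37]]; det S = 920000/8177
solve [mL_A; mL_B] = S·[w00; w01] and [mR_A; mR_B] = S·[w10; w11]:
  w00 = 1/2, w01 = 1, w10 = 1/2, w11 = 1/2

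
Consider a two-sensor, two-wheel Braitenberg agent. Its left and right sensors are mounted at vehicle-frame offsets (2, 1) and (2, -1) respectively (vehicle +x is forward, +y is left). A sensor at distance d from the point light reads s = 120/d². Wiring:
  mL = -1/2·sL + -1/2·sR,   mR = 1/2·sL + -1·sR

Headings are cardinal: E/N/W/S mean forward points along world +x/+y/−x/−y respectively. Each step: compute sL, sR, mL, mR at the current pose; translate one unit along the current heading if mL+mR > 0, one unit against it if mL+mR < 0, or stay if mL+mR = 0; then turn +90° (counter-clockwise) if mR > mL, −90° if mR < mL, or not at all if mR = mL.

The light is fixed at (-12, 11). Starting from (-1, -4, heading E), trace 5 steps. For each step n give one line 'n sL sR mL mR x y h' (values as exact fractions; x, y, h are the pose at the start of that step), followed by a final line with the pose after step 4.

n=0: pose=(-1,-4,E); sL=24/73, sR=24/85; mL=-1896/6205, mR=-732/6205; mL+mR=-36/85 → advance -1; mR−mL=1164/6205 → turn +1·90°
n=1: pose=(-2,-4,N); sL=12/25, sR=12/29; mL=-324/725, mR=-126/725; mL+mR=-18/29 → advance -1; mR−mL=198/725 → turn +1·90°
n=2: pose=(-2,-5,W); sL=120/353, sR=120/289; mL=-38520/102017, mR=-25020/102017; mL+mR=-180/289 → advance -1; mR−mL=13500/102017 → turn +1·90°
n=3: pose=(-1,-5,S); sL=10/39, sR=15/53; mL=-1115/4134, mR=-320/2067; mL+mR=-45/106 → advance -1; mR−mL=475/4134 → turn +1·90°
n=4: pose=(-1,-4,E); sL=24/73, sR=24/85; mL=-1896/6205, mR=-732/6205; mL+mR=-36/85 → advance -1; mR−mL=1164/6205 → turn +1·90°

0 24/73 24/85 -1896/6205 -732/6205 -1 -4 E
1 12/25 12/29 -324/725 -126/725 -2 -4 N
2 120/353 120/289 -38520/102017 -25020/102017 -2 -5 W
3 10/39 15/53 -1115/4134 -320/2067 -1 -5 S
4 24/73 24/85 -1896/6205 -732/6205 -1 -4 E
final -2 -4 N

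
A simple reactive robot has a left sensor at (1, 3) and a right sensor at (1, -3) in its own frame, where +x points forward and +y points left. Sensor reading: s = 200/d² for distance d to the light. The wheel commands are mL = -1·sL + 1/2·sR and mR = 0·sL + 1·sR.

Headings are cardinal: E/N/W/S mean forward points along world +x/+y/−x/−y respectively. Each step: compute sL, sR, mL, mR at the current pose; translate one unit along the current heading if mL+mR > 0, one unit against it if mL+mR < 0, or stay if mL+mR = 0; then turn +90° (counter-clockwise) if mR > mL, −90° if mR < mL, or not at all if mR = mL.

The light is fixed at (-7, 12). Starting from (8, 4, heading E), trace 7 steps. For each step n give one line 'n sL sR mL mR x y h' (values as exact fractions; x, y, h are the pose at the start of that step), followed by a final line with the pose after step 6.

0 200/281 200/377 -47300/105937 200/377 8 4 E
1 100/109 20/41 -3010/4469 20/41 9 4 N
2 200/369 200/261 -1700/10701 200/261 9 3 W
3 25/53 50/61 -200/3233 50/61 8 3 S
4 40/61 8/17 -436/1037 8/17 8 2 E
5 4/5 100/221 -634/1105 100/221 9 2 N
6 200/421 200/289 -15700/121669 200/289 9 1 W
final 8 1 S

n=0: pose=(8,4,E); sL=200/281, sR=200/377; mL=-47300/105937, mR=200/377; mL+mR=8900/105937 → advance +1; mR−mL=103500/105937 → turn +1·90°
n=1: pose=(9,4,N); sL=100/109, sR=20/41; mL=-3010/4469, mR=20/41; mL+mR=-830/4469 → advance -1; mR−mL=5190/4469 → turn +1·90°
n=2: pose=(9,3,W); sL=200/369, sR=200/261; mL=-1700/10701, mR=200/261; mL+mR=6500/10701 → advance +1; mR−mL=1100/1189 → turn +1·90°
n=3: pose=(8,3,S); sL=25/53, sR=50/61; mL=-200/3233, mR=50/61; mL+mR=2450/3233 → advance +1; mR−mL=2850/3233 → turn +1·90°
n=4: pose=(8,2,E); sL=40/61, sR=8/17; mL=-436/1037, mR=8/17; mL+mR=52/1037 → advance +1; mR−mL=924/1037 → turn +1·90°
n=5: pose=(9,2,N); sL=4/5, sR=100/221; mL=-634/1105, mR=100/221; mL+mR=-134/1105 → advance -1; mR−mL=1134/1105 → turn +1·90°
n=6: pose=(9,1,W); sL=200/421, sR=200/289; mL=-15700/121669, mR=200/289; mL+mR=68500/121669 → advance +1; mR−mL=99900/121669 → turn +1·90°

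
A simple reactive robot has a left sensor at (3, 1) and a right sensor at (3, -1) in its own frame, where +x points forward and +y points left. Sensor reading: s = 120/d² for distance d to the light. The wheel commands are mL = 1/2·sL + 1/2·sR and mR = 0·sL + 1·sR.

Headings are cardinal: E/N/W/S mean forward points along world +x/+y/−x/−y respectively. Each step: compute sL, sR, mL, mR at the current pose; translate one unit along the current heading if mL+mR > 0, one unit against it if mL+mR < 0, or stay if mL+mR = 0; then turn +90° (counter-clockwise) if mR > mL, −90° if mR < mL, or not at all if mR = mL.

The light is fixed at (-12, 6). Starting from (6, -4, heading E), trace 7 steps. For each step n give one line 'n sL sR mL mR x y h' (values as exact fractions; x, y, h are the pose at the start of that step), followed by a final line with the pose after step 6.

0 20/87 60/281 5420/24447 60/281 6 -4 E
1 120/569 120/493 63720/280517 120/493 7 -4 S
2 15/73 30/157 4545/22922 30/157 7 -5 E
3 120/637 120/557 71640/354809 120/557 8 -5 S
4 12/65 60/349 4044/22685 60/349 8 -6 E
5 120/709 24/125 16008/88625 24/125 9 -6 S
6 1/6 30/193 373/2316 30/193 9 -7 E
final 10 -7 S

n=0: pose=(6,-4,E); sL=20/87, sR=60/281; mL=5420/24447, mR=60/281; mL+mR=10640/24447 → advance +1; mR−mL=-200/24447 → turn -1·90°
n=1: pose=(7,-4,S); sL=120/569, sR=120/493; mL=63720/280517, mR=120/493; mL+mR=132000/280517 → advance +1; mR−mL=4560/280517 → turn +1·90°
n=2: pose=(7,-5,E); sL=15/73, sR=30/157; mL=4545/22922, mR=30/157; mL+mR=8925/22922 → advance +1; mR−mL=-165/22922 → turn -1·90°
n=3: pose=(8,-5,S); sL=120/637, sR=120/557; mL=71640/354809, mR=120/557; mL+mR=148080/354809 → advance +1; mR−mL=4800/354809 → turn +1·90°
n=4: pose=(8,-6,E); sL=12/65, sR=60/349; mL=4044/22685, mR=60/349; mL+mR=7944/22685 → advance +1; mR−mL=-144/22685 → turn -1·90°
n=5: pose=(9,-6,S); sL=120/709, sR=24/125; mL=16008/88625, mR=24/125; mL+mR=33024/88625 → advance +1; mR−mL=1008/88625 → turn +1·90°
n=6: pose=(9,-7,E); sL=1/6, sR=30/193; mL=373/2316, mR=30/193; mL+mR=733/2316 → advance +1; mR−mL=-13/2316 → turn -1·90°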